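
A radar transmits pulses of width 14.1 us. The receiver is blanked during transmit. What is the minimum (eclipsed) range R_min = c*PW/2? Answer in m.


R_min = 3e8 * 14.1e-6 / 2 = 2115.0 m

2115.0 m


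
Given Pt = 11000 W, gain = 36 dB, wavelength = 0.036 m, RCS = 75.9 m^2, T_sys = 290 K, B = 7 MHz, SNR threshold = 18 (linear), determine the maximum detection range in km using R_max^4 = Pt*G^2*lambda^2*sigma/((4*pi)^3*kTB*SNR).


G_lin = 10^(36/10) = 3981.071706
R^4 = 11000 * 3981.071706^2 * 0.036^2 * 75.9 / ((4*pi)^3 * 1.38e-23 * 290 * 7000000.0 * 18)
R^4 = 1.71381e19 m^4
R_max = (1.71381e19)^(1/4) = 64341.4 m = 64.3 km

64.3 km


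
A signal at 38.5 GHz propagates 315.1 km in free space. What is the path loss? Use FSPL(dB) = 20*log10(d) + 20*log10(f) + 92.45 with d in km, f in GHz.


20*log10(315.1) = 49.97
20*log10(38.5) = 31.71
FSPL = 174.1 dB

174.1 dB


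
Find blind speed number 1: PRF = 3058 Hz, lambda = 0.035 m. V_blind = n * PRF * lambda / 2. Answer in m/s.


V_blind = 1 * 3058 * 0.035 / 2 = 53.5 m/s

53.5 m/s


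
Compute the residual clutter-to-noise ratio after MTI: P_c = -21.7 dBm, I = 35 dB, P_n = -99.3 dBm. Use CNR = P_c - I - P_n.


CNR = -21.7 - 35 - (-99.3) = 42.6 dB

42.6 dB


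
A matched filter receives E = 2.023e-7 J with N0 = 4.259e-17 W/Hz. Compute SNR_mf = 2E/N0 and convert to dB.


SNR_lin = 2 * 2.023e-7 / 4.259e-17 = 9.5e9
SNR_dB = 10*log10(9.5e9) = 99.8 dB

99.8 dB


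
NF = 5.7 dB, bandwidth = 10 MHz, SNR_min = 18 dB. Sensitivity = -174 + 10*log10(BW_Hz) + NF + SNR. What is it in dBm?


10*log10(10000000.0) = 70.0
S = -174 + 70.0 + 5.7 + 18 = -80.3 dBm

-80.3 dBm


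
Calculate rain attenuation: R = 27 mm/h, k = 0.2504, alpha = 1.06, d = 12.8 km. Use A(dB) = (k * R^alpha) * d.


gamma = 0.2504 * 27^1.06 = 8.239103 dB/km
A = 8.239103 * 12.8 = 105.46 dB

105.46 dB


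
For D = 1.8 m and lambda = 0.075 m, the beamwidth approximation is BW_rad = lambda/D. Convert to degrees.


BW_rad = 0.075 / 1.8 = 0.041667
BW_deg = 2.39 degrees

2.39 degrees


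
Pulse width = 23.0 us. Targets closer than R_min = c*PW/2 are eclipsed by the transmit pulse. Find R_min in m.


R_min = 3e8 * 23.0e-6 / 2 = 3450.0 m

3450.0 m


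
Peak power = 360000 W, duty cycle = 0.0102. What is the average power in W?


P_avg = 360000 * 0.0102 = 3672.0 W

3672.0 W


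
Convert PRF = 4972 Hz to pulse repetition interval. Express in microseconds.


PRI = 1/4972 = 0.0002011263 s = 201.1 us

201.1 us


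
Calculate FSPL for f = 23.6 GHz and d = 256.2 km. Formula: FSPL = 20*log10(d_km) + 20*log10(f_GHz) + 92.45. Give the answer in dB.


20*log10(256.2) = 48.17
20*log10(23.6) = 27.46
FSPL = 168.1 dB

168.1 dB


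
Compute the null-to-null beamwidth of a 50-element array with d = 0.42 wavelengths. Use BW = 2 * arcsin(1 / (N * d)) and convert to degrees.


1/(N*d) = 1/(50*0.42) = 0.047619
BW = 2*arcsin(0.047619) = 5.5 degrees

5.5 degrees


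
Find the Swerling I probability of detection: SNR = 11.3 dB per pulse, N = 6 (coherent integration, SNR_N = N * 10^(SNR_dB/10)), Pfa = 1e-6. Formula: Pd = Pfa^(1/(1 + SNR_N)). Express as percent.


SNR_lin = 10^(11.3/10) = 13.48963
SNR_N = 6 * 13.48963 = 80.93778
1/(1 + SNR_N) = 1/81.93778 = 0.0122044
Pd = (1e-6)^0.0122044 = 0.84484
Pd = 84.5%

84.5%


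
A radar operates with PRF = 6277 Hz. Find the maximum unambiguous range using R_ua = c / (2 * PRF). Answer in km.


R_ua = 3e8 / (2 * 6277) = 23896.8 m = 23.9 km

23.9 km


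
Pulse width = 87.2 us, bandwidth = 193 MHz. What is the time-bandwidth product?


TBP = 87.2 * 193 = 16829.6

16829.6


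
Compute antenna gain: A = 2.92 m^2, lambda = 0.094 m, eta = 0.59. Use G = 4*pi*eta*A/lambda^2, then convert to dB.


G_linear = 4*pi*0.59*2.92/0.094^2 = 2450.13
G_dB = 10*log10(2450.13) = 33.9 dB

33.9 dB


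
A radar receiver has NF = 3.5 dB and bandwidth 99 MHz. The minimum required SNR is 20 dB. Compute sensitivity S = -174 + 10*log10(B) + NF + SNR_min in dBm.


10*log10(99000000.0) = 79.96
S = -174 + 79.96 + 3.5 + 20 = -70.5 dBm

-70.5 dBm


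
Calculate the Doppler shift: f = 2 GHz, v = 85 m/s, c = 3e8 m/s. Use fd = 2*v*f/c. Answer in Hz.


fd = 2 * 85 * 2000000000.0 / 3e8 = 1133.3 Hz

1133.3 Hz


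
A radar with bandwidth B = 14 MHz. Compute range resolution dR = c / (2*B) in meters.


dR = 3e8 / (2 * 14000000.0) = 10.71 m

10.71 m


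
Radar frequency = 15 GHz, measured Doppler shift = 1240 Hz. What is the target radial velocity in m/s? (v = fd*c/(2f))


v = 1240 * 3e8 / (2 * 15000000000.0) = 12.4 m/s

12.4 m/s


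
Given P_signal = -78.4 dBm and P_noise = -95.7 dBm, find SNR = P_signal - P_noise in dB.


SNR = -78.4 - (-95.7) = 17.3 dB

17.3 dB


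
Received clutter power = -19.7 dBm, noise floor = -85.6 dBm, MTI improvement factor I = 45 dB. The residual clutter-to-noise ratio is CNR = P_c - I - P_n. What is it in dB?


CNR = -19.7 - 45 - (-85.6) = 20.9 dB

20.9 dB


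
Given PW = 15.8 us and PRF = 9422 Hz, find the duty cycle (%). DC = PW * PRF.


DC = 15.8e-6 * 9422 * 100 = 14.89%

14.89%


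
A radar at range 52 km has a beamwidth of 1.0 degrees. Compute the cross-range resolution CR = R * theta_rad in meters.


BW_rad = 0.017453293
CR = 52000 * 0.017453293 = 907.6 m

907.6 m


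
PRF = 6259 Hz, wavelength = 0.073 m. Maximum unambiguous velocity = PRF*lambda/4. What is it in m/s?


V_ua = 6259 * 0.073 / 4 = 114.2 m/s

114.2 m/s


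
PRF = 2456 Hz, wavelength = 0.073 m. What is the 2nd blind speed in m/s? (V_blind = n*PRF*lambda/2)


V_blind = 2 * 2456 * 0.073 / 2 = 179.3 m/s

179.3 m/s


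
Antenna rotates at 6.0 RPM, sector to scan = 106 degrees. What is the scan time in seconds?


t = 106 / (6.0 * 360) * 60 = 2.94 s

2.94 s


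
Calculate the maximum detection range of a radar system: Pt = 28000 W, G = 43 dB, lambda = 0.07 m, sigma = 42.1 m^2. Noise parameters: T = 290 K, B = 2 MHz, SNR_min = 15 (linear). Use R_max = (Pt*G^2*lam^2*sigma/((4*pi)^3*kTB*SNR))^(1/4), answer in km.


G_lin = 10^(43/10) = 19952.62315
R^4 = 28000 * 19952.62315^2 * 0.07^2 * 42.1 / ((4*pi)^3 * 1.38e-23 * 290 * 2000000.0 * 15)
R^4 = 9.6518e21 m^4
R_max = (9.6518e21)^(1/4) = 313438.3 m = 313.4 km

313.4 km


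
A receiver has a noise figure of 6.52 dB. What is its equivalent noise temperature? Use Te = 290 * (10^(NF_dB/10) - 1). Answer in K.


NF_lin = 10^(6.52/10) = 4.487454
Te = 290 * (4.487454 - 1) = 1011.4 K

1011.4 K


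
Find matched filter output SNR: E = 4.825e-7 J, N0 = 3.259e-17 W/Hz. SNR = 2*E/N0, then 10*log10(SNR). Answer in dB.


SNR_lin = 2 * 4.825e-7 / 3.259e-17 = 2.961e10
SNR_dB = 10*log10(2.961e10) = 104.7 dB

104.7 dB


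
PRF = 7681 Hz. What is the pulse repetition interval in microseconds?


PRI = 1/7681 = 0.0001301914 s = 130.2 us

130.2 us


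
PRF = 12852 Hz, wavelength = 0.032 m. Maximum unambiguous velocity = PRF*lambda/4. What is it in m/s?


V_ua = 12852 * 0.032 / 4 = 102.8 m/s

102.8 m/s


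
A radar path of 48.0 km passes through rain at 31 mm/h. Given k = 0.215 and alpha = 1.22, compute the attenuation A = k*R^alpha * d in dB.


gamma = 0.215 * 31^1.22 = 14.187299 dB/km
A = 14.187299 * 48.0 = 680.99 dB

680.99 dB


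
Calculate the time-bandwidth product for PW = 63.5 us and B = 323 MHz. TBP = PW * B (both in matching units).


TBP = 63.5 * 323 = 20510.5

20510.5


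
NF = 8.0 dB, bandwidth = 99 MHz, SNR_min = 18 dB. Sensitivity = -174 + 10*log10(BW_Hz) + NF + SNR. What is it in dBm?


10*log10(99000000.0) = 79.96
S = -174 + 79.96 + 8.0 + 18 = -68.0 dBm

-68.0 dBm


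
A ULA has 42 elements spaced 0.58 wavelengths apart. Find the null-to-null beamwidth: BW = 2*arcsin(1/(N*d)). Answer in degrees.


1/(N*d) = 1/(42*0.58) = 0.041051
BW = 2*arcsin(0.041051) = 4.7 degrees

4.7 degrees


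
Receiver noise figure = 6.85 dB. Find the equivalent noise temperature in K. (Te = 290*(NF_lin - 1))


NF_lin = 10^(6.85/10) = 4.841724
Te = 290 * (4.841724 - 1) = 1114.1 K

1114.1 K


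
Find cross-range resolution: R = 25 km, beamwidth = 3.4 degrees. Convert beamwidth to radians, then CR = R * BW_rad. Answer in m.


BW_rad = 0.059341195
CR = 25000 * 0.059341195 = 1483.5 m

1483.5 m


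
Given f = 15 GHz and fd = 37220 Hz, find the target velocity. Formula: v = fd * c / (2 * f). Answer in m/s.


v = 37220 * 3e8 / (2 * 15000000000.0) = 372.2 m/s

372.2 m/s


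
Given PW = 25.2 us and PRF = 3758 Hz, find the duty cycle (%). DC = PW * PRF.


DC = 25.2e-6 * 3758 * 100 = 9.47%

9.47%


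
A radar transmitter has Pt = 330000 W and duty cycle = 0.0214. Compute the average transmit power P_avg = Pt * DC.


P_avg = 330000 * 0.0214 = 7062.0 W

7062.0 W


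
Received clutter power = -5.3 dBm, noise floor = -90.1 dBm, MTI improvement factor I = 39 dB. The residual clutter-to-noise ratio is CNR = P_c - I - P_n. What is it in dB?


CNR = -5.3 - 39 - (-90.1) = 45.8 dB

45.8 dB


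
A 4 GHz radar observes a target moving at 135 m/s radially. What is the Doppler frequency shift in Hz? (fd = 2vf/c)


fd = 2 * 135 * 4000000000.0 / 3e8 = 3600.0 Hz

3600.0 Hz


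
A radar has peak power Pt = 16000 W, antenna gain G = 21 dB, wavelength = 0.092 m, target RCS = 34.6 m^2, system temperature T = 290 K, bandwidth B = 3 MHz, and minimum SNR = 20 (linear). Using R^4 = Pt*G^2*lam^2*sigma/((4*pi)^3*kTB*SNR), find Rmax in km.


G_lin = 10^(21/10) = 125.892541
R^4 = 16000 * 125.892541^2 * 0.092^2 * 34.6 / ((4*pi)^3 * 1.38e-23 * 290 * 3000000.0 * 20)
R^4 = 1.55853e17 m^4
R_max = (1.55853e17)^(1/4) = 19869.1 m = 19.9 km

19.9 km


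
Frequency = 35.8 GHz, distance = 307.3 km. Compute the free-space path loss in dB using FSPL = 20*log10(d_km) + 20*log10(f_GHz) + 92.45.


20*log10(307.3) = 49.75
20*log10(35.8) = 31.08
FSPL = 173.3 dB

173.3 dB


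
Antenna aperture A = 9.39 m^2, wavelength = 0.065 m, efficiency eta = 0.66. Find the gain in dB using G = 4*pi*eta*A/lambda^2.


G_linear = 4*pi*0.66*9.39/0.065^2 = 18432.86
G_dB = 10*log10(18432.86) = 42.7 dB

42.7 dB


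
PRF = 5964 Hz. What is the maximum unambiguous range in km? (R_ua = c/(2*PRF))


R_ua = 3e8 / (2 * 5964) = 25150.9 m = 25.2 km

25.2 km


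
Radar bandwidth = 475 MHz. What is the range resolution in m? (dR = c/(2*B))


dR = 3e8 / (2 * 475000000.0) = 0.32 m

0.32 m


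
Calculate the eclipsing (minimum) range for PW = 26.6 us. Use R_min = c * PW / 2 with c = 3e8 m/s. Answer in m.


R_min = 3e8 * 26.6e-6 / 2 = 3990.0 m

3990.0 m


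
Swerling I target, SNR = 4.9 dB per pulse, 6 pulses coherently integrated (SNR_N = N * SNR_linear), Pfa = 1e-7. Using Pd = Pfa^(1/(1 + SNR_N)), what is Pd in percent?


SNR_lin = 10^(4.9/10) = 3.0903
SNR_N = 6 * 3.0903 = 18.5418
1/(1 + SNR_N) = 1/19.5418 = 0.0511724
Pd = (1e-7)^0.0511724 = 0.43832
Pd = 43.8%

43.8%


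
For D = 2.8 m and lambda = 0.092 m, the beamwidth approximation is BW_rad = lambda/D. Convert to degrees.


BW_rad = 0.092 / 2.8 = 0.032857
BW_deg = 1.88 degrees

1.88 degrees


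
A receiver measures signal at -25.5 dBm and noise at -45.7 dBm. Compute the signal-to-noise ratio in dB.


SNR = -25.5 - (-45.7) = 20.2 dB

20.2 dB


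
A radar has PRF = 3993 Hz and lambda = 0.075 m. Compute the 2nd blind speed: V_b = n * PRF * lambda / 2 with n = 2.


V_blind = 2 * 3993 * 0.075 / 2 = 299.5 m/s

299.5 m/s


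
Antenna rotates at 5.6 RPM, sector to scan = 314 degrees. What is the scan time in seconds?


t = 314 / (5.6 * 360) * 60 = 9.35 s

9.35 s


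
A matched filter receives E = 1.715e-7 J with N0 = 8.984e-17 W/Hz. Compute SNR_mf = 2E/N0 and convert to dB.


SNR_lin = 2 * 1.715e-7 / 8.984e-17 = 3.818e9
SNR_dB = 10*log10(3.818e9) = 95.8 dB

95.8 dB


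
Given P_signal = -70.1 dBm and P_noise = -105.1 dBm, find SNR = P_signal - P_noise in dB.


SNR = -70.1 - (-105.1) = 35.0 dB

35.0 dB


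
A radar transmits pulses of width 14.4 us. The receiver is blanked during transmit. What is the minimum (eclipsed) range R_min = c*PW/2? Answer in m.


R_min = 3e8 * 14.4e-6 / 2 = 2160.0 m

2160.0 m


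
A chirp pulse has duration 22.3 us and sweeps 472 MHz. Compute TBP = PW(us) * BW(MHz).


TBP = 22.3 * 472 = 10525.6

10525.6


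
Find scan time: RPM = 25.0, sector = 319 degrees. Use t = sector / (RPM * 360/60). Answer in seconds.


t = 319 / (25.0 * 360) * 60 = 2.13 s

2.13 s


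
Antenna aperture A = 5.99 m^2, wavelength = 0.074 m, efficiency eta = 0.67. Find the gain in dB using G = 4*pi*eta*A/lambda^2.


G_linear = 4*pi*0.67*5.99/0.074^2 = 9209.75
G_dB = 10*log10(9209.75) = 39.6 dB

39.6 dB


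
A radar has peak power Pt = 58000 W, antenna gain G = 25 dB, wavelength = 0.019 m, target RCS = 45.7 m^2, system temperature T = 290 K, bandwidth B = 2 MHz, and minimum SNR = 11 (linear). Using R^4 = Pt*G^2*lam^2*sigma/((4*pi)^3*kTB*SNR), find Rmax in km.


G_lin = 10^(25/10) = 316.227766
R^4 = 58000 * 316.227766^2 * 0.019^2 * 45.7 / ((4*pi)^3 * 1.38e-23 * 290 * 2000000.0 * 11)
R^4 = 5.47674e17 m^4
R_max = (5.47674e17)^(1/4) = 27203.9 m = 27.2 km

27.2 km


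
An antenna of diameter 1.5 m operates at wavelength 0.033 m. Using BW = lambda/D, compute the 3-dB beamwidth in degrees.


BW_rad = 0.033 / 1.5 = 0.022
BW_deg = 1.26 degrees

1.26 degrees


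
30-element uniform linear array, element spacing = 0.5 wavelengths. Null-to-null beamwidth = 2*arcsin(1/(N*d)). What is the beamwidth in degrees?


1/(N*d) = 1/(30*0.5) = 0.066667
BW = 2*arcsin(0.066667) = 7.6 degrees

7.6 degrees


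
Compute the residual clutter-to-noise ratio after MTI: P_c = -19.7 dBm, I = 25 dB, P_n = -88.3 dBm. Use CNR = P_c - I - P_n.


CNR = -19.7 - 25 - (-88.3) = 43.6 dB

43.6 dB


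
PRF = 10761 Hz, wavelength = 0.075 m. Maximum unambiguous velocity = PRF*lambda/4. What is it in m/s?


V_ua = 10761 * 0.075 / 4 = 201.8 m/s

201.8 m/s


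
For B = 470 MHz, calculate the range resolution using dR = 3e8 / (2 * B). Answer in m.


dR = 3e8 / (2 * 470000000.0) = 0.32 m

0.32 m


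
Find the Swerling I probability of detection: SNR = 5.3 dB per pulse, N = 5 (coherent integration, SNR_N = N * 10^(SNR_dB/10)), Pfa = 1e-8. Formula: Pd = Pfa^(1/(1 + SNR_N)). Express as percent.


SNR_lin = 10^(5.3/10) = 3.38844
SNR_N = 5 * 3.38844 = 16.9422
1/(1 + SNR_N) = 1/17.9422 = 0.0557345
Pd = (1e-8)^0.0557345 = 0.3582
Pd = 35.8%

35.8%


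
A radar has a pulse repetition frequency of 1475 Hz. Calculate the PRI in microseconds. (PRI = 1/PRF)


PRI = 1/1475 = 0.0006779661 s = 678.0 us

678.0 us


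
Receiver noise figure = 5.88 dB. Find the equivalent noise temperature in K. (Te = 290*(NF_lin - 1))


NF_lin = 10^(5.88/10) = 3.872576
Te = 290 * (3.872576 - 1) = 833.0 K

833.0 K


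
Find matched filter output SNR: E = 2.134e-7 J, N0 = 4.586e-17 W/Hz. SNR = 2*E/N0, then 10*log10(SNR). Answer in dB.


SNR_lin = 2 * 2.134e-7 / 4.586e-17 = 9.307e9
SNR_dB = 10*log10(9.307e9) = 99.7 dB

99.7 dB


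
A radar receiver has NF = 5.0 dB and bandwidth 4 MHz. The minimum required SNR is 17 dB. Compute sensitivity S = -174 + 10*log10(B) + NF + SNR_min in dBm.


10*log10(4000000.0) = 66.02
S = -174 + 66.02 + 5.0 + 17 = -86.0 dBm

-86.0 dBm


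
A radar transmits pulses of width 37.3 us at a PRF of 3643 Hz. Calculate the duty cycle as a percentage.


DC = 37.3e-6 * 3643 * 100 = 13.59%

13.59%


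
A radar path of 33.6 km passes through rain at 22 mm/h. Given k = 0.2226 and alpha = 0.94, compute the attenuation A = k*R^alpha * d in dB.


gamma = 0.2226 * 22^0.94 = 4.068202 dB/km
A = 4.068202 * 33.6 = 136.69 dB

136.69 dB


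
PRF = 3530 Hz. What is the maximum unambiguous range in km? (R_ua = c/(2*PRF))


R_ua = 3e8 / (2 * 3530) = 42492.9 m = 42.5 km

42.5 km


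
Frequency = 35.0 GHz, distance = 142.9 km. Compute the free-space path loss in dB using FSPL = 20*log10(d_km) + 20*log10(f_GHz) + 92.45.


20*log10(142.9) = 43.1
20*log10(35.0) = 30.88
FSPL = 166.4 dB

166.4 dB


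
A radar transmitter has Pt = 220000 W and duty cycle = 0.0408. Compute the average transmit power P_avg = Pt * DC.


P_avg = 220000 * 0.0408 = 8976.0 W

8976.0 W


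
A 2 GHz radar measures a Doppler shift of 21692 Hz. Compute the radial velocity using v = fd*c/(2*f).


v = 21692 * 3e8 / (2 * 2000000000.0) = 1626.9 m/s

1626.9 m/s


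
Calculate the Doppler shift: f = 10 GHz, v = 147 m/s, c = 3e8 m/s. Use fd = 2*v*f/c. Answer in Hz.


fd = 2 * 147 * 10000000000.0 / 3e8 = 9800.0 Hz

9800.0 Hz


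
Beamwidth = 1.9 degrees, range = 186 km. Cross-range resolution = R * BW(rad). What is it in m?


BW_rad = 0.033161256
CR = 186000 * 0.033161256 = 6168.0 m

6168.0 m


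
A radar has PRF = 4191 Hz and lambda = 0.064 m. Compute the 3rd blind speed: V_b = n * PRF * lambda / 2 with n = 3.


V_blind = 3 * 4191 * 0.064 / 2 = 402.3 m/s

402.3 m/s


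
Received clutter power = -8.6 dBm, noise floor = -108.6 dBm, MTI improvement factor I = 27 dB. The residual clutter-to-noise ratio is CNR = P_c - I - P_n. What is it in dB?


CNR = -8.6 - 27 - (-108.6) = 73.0 dB

73.0 dB


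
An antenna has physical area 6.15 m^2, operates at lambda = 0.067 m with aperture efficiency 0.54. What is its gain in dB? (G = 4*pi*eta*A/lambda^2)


G_linear = 4*pi*0.54*6.15/0.067^2 = 9296.71
G_dB = 10*log10(9296.71) = 39.7 dB

39.7 dB


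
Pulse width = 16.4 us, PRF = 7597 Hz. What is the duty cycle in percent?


DC = 16.4e-6 * 7597 * 100 = 12.46%

12.46%


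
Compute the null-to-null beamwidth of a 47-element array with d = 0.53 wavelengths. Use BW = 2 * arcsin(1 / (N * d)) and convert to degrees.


1/(N*d) = 1/(47*0.53) = 0.040145
BW = 2*arcsin(0.040145) = 4.6 degrees

4.6 degrees


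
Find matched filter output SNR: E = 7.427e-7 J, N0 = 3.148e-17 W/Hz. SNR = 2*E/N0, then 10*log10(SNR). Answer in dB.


SNR_lin = 2 * 7.427e-7 / 3.148e-17 = 4.719e10
SNR_dB = 10*log10(4.719e10) = 106.7 dB

106.7 dB


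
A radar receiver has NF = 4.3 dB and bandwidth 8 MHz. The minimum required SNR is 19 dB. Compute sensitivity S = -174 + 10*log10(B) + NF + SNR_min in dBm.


10*log10(8000000.0) = 69.03
S = -174 + 69.03 + 4.3 + 19 = -81.7 dBm

-81.7 dBm


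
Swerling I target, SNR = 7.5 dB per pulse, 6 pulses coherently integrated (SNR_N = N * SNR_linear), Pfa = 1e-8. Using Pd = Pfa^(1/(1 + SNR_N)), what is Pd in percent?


SNR_lin = 10^(7.5/10) = 5.62341
SNR_N = 6 * 5.62341 = 33.74046
1/(1 + SNR_N) = 1/34.74046 = 0.0287849
Pd = (1e-8)^0.0287849 = 0.58847
Pd = 58.8%

58.8%


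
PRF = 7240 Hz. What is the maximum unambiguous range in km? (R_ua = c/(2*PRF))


R_ua = 3e8 / (2 * 7240) = 20718.2 m = 20.7 km

20.7 km


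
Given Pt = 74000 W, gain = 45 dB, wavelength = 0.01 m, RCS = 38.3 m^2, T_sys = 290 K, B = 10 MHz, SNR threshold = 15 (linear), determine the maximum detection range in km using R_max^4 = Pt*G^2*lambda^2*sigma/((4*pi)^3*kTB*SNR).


G_lin = 10^(45/10) = 31622.776602
R^4 = 74000 * 31622.776602^2 * 0.01^2 * 38.3 / ((4*pi)^3 * 1.38e-23 * 290 * 10000000.0 * 15)
R^4 = 2.37921e20 m^4
R_max = (2.37921e20)^(1/4) = 124196.2 m = 124.2 km

124.2 km


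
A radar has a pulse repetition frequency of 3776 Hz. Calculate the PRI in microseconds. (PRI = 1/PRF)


PRI = 1/3776 = 0.0002648305 s = 264.8 us

264.8 us


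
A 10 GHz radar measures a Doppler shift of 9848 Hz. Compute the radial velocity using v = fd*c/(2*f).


v = 9848 * 3e8 / (2 * 10000000000.0) = 147.7 m/s

147.7 m/s


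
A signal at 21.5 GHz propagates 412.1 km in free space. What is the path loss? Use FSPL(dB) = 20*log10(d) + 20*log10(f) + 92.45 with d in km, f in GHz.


20*log10(412.1) = 52.3
20*log10(21.5) = 26.65
FSPL = 171.4 dB

171.4 dB


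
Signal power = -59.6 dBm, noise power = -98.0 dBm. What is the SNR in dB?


SNR = -59.6 - (-98.0) = 38.4 dB

38.4 dB


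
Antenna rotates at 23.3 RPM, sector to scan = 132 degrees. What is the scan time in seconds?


t = 132 / (23.3 * 360) * 60 = 0.94 s

0.94 s


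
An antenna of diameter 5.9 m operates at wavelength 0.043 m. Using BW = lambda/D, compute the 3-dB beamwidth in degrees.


BW_rad = 0.043 / 5.9 = 0.007288
BW_deg = 0.42 degrees

0.42 degrees


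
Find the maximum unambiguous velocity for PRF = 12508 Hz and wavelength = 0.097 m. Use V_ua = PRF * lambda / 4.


V_ua = 12508 * 0.097 / 4 = 303.3 m/s

303.3 m/s


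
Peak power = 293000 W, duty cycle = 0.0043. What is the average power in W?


P_avg = 293000 * 0.0043 = 1259.9 W

1259.9 W


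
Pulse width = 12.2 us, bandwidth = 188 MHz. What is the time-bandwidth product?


TBP = 12.2 * 188 = 2293.6

2293.6


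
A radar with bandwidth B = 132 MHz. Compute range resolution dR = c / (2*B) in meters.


dR = 3e8 / (2 * 132000000.0) = 1.14 m

1.14 m


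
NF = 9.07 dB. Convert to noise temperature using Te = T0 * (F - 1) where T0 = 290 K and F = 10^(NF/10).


NF_lin = 10^(9.07/10) = 8.07235
Te = 290 * (8.07235 - 1) = 2051.0 K

2051.0 K


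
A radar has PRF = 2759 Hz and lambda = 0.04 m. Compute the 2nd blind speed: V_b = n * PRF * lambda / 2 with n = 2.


V_blind = 2 * 2759 * 0.04 / 2 = 110.4 m/s

110.4 m/s


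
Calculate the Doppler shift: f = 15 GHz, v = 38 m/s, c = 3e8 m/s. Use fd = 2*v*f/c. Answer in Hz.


fd = 2 * 38 * 15000000000.0 / 3e8 = 3800.0 Hz

3800.0 Hz


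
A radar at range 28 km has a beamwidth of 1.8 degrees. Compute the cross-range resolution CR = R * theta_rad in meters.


BW_rad = 0.031415927
CR = 28000 * 0.031415927 = 879.6 m

879.6 m


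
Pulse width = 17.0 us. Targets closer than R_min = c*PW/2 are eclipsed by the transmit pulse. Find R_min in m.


R_min = 3e8 * 17.0e-6 / 2 = 2550.0 m

2550.0 m


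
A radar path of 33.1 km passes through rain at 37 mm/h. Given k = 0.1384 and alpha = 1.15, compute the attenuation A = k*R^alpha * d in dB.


gamma = 0.1384 * 37^1.15 = 8.801731 dB/km
A = 8.801731 * 33.1 = 291.34 dB

291.34 dB


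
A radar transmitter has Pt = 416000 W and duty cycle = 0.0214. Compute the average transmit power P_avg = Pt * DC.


P_avg = 416000 * 0.0214 = 8902.4 W

8902.4 W


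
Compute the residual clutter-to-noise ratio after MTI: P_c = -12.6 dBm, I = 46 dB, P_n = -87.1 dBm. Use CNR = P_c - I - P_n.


CNR = -12.6 - 46 - (-87.1) = 28.5 dB

28.5 dB


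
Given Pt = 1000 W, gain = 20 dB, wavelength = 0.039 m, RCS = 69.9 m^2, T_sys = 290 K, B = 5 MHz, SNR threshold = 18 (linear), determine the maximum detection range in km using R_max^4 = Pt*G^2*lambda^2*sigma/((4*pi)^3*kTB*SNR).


G_lin = 10^(20/10) = 100.0
R^4 = 1000 * 100.0^2 * 0.039^2 * 69.9 / ((4*pi)^3 * 1.38e-23 * 290 * 5000000.0 * 18)
R^4 = 1.4875e15 m^4
R_max = (1.4875e15)^(1/4) = 6210.3 m = 6.2 km

6.2 km


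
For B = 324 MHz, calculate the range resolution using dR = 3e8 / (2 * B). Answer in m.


dR = 3e8 / (2 * 324000000.0) = 0.46 m

0.46 m


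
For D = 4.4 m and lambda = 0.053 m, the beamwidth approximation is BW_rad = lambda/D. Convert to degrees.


BW_rad = 0.053 / 4.4 = 0.012045
BW_deg = 0.69 degrees

0.69 degrees


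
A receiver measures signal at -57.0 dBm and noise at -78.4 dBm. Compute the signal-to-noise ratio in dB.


SNR = -57.0 - (-78.4) = 21.4 dB

21.4 dB


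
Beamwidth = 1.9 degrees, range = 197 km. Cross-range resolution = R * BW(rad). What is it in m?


BW_rad = 0.033161256
CR = 197000 * 0.033161256 = 6532.8 m

6532.8 m


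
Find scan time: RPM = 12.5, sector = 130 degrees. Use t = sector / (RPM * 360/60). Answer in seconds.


t = 130 / (12.5 * 360) * 60 = 1.73 s

1.73 s


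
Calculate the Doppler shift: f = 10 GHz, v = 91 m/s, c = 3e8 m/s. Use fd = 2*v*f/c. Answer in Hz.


fd = 2 * 91 * 10000000000.0 / 3e8 = 6066.7 Hz

6066.7 Hz


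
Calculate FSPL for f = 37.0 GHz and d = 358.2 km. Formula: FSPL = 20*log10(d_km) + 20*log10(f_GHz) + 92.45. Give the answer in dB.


20*log10(358.2) = 51.08
20*log10(37.0) = 31.36
FSPL = 174.9 dB

174.9 dB


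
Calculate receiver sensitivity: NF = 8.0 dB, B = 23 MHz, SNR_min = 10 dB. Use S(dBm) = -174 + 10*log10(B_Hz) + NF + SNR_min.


10*log10(23000000.0) = 73.62
S = -174 + 73.62 + 8.0 + 10 = -82.4 dBm

-82.4 dBm


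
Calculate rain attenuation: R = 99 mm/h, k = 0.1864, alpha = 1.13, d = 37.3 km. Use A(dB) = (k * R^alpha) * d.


gamma = 0.1864 * 99^1.13 = 33.536187 dB/km
A = 33.536187 * 37.3 = 1250.9 dB

1250.9 dB


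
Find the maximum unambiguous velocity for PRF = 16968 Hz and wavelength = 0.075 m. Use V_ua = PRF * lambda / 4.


V_ua = 16968 * 0.075 / 4 = 318.2 m/s

318.2 m/s


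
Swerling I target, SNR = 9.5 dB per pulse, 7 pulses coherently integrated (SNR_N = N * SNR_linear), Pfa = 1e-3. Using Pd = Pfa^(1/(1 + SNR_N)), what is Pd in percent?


SNR_lin = 10^(9.5/10) = 8.91251
SNR_N = 7 * 8.91251 = 62.38757
1/(1 + SNR_N) = 1/63.38757 = 0.015776
Pd = (1e-3)^0.015776 = 0.89675
Pd = 89.7%

89.7%


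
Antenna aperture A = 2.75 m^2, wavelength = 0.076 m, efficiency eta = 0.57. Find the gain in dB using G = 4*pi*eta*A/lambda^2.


G_linear = 4*pi*0.57*2.75/0.076^2 = 3410.28
G_dB = 10*log10(3410.28) = 35.3 dB

35.3 dB


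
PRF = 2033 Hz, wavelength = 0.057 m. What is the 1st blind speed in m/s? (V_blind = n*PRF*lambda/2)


V_blind = 1 * 2033 * 0.057 / 2 = 57.9 m/s

57.9 m/s


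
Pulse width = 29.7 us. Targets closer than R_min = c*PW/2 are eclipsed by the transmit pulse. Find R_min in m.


R_min = 3e8 * 29.7e-6 / 2 = 4455.0 m

4455.0 m


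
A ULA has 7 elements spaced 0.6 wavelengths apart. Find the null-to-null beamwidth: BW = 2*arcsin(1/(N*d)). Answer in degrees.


1/(N*d) = 1/(7*0.6) = 0.238095
BW = 2*arcsin(0.238095) = 27.5 degrees

27.5 degrees


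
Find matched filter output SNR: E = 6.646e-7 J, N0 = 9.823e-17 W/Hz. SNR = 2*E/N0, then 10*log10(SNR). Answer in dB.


SNR_lin = 2 * 6.646e-7 / 9.823e-17 = 1.353e10
SNR_dB = 10*log10(1.353e10) = 101.3 dB

101.3 dB


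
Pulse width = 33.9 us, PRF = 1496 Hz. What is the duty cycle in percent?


DC = 33.9e-6 * 1496 * 100 = 5.07%

5.07%


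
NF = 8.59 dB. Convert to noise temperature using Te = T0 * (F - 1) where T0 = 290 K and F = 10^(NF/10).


NF_lin = 10^(8.59/10) = 7.227698
Te = 290 * (7.227698 - 1) = 1806.0 K

1806.0 K


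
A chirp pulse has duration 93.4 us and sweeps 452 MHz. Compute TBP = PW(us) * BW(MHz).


TBP = 93.4 * 452 = 42216.8

42216.8


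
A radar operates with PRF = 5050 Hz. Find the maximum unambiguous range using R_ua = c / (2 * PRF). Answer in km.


R_ua = 3e8 / (2 * 5050) = 29703.0 m = 29.7 km

29.7 km


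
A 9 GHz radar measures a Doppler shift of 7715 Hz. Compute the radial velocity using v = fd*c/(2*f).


v = 7715 * 3e8 / (2 * 9000000000.0) = 128.6 m/s

128.6 m/s


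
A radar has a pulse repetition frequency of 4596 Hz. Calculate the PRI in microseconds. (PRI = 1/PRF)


PRI = 1/4596 = 0.0002175805 s = 217.6 us

217.6 us


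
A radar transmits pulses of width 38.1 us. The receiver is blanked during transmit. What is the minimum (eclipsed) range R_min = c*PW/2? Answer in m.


R_min = 3e8 * 38.1e-6 / 2 = 5715.0 m

5715.0 m


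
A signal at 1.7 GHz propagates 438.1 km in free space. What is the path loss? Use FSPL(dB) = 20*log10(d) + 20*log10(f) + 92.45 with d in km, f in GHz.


20*log10(438.1) = 52.83
20*log10(1.7) = 4.61
FSPL = 149.9 dB

149.9 dB


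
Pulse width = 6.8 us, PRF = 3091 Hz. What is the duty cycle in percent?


DC = 6.8e-6 * 3091 * 100 = 2.1%

2.1%


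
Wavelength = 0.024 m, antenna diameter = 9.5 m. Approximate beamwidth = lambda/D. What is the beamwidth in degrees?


BW_rad = 0.024 / 9.5 = 0.002526
BW_deg = 0.14 degrees

0.14 degrees


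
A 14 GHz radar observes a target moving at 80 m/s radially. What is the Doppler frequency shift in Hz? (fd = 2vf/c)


fd = 2 * 80 * 14000000000.0 / 3e8 = 7466.7 Hz

7466.7 Hz


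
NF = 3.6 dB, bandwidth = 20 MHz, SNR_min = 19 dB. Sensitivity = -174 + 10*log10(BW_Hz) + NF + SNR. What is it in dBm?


10*log10(20000000.0) = 73.01
S = -174 + 73.01 + 3.6 + 19 = -78.4 dBm

-78.4 dBm


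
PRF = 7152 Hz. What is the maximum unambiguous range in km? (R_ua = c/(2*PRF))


R_ua = 3e8 / (2 * 7152) = 20973.2 m = 21.0 km

21.0 km


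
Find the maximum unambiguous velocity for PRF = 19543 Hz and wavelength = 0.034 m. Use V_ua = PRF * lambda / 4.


V_ua = 19543 * 0.034 / 4 = 166.1 m/s

166.1 m/s


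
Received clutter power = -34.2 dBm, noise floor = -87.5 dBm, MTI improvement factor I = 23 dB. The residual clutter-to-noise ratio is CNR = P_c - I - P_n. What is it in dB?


CNR = -34.2 - 23 - (-87.5) = 30.3 dB

30.3 dB


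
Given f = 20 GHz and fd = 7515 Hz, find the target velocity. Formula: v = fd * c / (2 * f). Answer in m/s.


v = 7515 * 3e8 / (2 * 20000000000.0) = 56.4 m/s

56.4 m/s


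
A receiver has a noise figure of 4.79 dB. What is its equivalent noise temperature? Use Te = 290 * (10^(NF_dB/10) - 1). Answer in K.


NF_lin = 10^(4.79/10) = 3.013006
Te = 290 * (3.013006 - 1) = 583.8 K

583.8 K


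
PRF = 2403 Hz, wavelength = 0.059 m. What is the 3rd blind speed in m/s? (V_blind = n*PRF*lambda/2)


V_blind = 3 * 2403 * 0.059 / 2 = 212.7 m/s

212.7 m/s


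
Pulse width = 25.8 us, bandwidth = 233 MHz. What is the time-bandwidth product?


TBP = 25.8 * 233 = 6011.4

6011.4


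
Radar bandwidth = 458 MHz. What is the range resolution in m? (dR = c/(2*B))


dR = 3e8 / (2 * 458000000.0) = 0.33 m

0.33 m


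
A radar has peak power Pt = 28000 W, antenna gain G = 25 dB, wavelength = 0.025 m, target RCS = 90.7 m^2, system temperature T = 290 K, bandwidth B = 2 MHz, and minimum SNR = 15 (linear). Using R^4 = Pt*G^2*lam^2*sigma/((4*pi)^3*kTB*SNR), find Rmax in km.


G_lin = 10^(25/10) = 316.227766
R^4 = 28000 * 316.227766^2 * 0.025^2 * 90.7 / ((4*pi)^3 * 1.38e-23 * 290 * 2000000.0 * 15)
R^4 = 6.6622e17 m^4
R_max = (6.6622e17)^(1/4) = 28569.6 m = 28.6 km

28.6 km


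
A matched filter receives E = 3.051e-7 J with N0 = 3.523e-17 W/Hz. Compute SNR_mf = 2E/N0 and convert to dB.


SNR_lin = 2 * 3.051e-7 / 3.523e-17 = 1.732e10
SNR_dB = 10*log10(1.732e10) = 102.4 dB

102.4 dB


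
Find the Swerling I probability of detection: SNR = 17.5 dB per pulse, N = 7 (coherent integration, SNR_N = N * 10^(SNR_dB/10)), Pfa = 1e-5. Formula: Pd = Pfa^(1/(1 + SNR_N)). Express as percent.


SNR_lin = 10^(17.5/10) = 56.23413
SNR_N = 7 * 56.23413 = 393.63891
1/(1 + SNR_N) = 1/394.63891 = 0.002534
Pd = (1e-5)^0.002534 = 0.97125
Pd = 97.1%

97.1%


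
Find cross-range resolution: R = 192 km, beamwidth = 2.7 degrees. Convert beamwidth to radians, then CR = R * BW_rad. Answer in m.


BW_rad = 0.04712389
CR = 192000 * 0.04712389 = 9047.8 m

9047.8 m


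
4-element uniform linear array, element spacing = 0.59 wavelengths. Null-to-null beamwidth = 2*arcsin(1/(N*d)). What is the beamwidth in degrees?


1/(N*d) = 1/(4*0.59) = 0.423729
BW = 2*arcsin(0.423729) = 50.1 degrees

50.1 degrees


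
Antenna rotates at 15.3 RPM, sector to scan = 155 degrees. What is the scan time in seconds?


t = 155 / (15.3 * 360) * 60 = 1.69 s

1.69 s


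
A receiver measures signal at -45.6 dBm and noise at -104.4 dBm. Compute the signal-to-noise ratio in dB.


SNR = -45.6 - (-104.4) = 58.8 dB

58.8 dB


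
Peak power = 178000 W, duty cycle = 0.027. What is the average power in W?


P_avg = 178000 * 0.027 = 4806.0 W

4806.0 W


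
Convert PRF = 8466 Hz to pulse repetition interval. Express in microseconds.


PRI = 1/8466 = 0.0001181195 s = 118.1 us

118.1 us


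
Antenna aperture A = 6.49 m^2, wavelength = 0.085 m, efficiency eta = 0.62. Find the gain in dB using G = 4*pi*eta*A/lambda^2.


G_linear = 4*pi*0.62*6.49/0.085^2 = 6998.56
G_dB = 10*log10(6998.56) = 38.5 dB

38.5 dB


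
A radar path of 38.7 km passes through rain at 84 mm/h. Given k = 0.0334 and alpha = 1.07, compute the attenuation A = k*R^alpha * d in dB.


gamma = 0.0334 * 84^1.07 = 3.825827 dB/km
A = 3.825827 * 38.7 = 148.06 dB

148.06 dB


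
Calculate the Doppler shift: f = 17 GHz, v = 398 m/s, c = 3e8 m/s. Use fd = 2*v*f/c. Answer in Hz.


fd = 2 * 398 * 17000000000.0 / 3e8 = 45106.7 Hz

45106.7 Hz


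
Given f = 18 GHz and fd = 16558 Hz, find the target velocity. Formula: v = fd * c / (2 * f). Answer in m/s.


v = 16558 * 3e8 / (2 * 18000000000.0) = 138.0 m/s

138.0 m/s


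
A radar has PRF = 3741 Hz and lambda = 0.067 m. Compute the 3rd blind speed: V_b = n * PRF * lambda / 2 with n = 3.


V_blind = 3 * 3741 * 0.067 / 2 = 376.0 m/s

376.0 m/s


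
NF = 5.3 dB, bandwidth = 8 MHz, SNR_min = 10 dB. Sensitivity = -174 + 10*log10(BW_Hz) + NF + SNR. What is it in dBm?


10*log10(8000000.0) = 69.03
S = -174 + 69.03 + 5.3 + 10 = -89.7 dBm

-89.7 dBm


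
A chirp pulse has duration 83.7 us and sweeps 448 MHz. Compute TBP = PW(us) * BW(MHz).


TBP = 83.7 * 448 = 37497.6

37497.6


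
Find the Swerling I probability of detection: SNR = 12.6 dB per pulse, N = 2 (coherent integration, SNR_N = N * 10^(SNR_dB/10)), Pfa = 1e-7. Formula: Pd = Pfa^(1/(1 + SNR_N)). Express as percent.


SNR_lin = 10^(12.6/10) = 18.19701
SNR_N = 2 * 18.19701 = 36.39402
1/(1 + SNR_N) = 1/37.39402 = 0.0267422
Pd = (1e-7)^0.0267422 = 0.64984
Pd = 65.0%

65.0%


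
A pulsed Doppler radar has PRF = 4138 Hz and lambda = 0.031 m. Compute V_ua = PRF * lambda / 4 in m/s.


V_ua = 4138 * 0.031 / 4 = 32.1 m/s

32.1 m/s


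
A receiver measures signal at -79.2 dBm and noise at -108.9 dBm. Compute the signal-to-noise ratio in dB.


SNR = -79.2 - (-108.9) = 29.7 dB

29.7 dB


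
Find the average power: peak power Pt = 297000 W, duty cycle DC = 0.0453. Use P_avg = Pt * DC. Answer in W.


P_avg = 297000 * 0.0453 = 13454.1 W

13454.1 W


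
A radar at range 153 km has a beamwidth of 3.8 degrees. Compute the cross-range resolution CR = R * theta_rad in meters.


BW_rad = 0.066322512
CR = 153000 * 0.066322512 = 10147.3 m

10147.3 m


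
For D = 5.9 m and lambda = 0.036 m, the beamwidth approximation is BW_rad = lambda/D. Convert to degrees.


BW_rad = 0.036 / 5.9 = 0.006102
BW_deg = 0.35 degrees

0.35 degrees


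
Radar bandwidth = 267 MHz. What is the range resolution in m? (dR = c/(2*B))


dR = 3e8 / (2 * 267000000.0) = 0.56 m

0.56 m


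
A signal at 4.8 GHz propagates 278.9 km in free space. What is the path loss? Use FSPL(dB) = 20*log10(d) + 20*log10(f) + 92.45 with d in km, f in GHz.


20*log10(278.9) = 48.91
20*log10(4.8) = 13.62
FSPL = 155.0 dB

155.0 dB


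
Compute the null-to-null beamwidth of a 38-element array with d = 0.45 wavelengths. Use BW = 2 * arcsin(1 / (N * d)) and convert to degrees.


1/(N*d) = 1/(38*0.45) = 0.05848
BW = 2*arcsin(0.05848) = 6.7 degrees

6.7 degrees


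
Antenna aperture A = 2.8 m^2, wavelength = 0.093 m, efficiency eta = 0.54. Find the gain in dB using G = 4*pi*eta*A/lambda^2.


G_linear = 4*pi*0.54*2.8/0.093^2 = 2196.83
G_dB = 10*log10(2196.83) = 33.4 dB

33.4 dB


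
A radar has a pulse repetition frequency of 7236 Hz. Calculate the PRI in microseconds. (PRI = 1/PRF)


PRI = 1/7236 = 0.0001381979 s = 138.2 us

138.2 us


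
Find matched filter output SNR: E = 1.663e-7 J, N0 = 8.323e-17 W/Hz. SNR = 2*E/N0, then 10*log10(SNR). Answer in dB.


SNR_lin = 2 * 1.663e-7 / 8.323e-17 = 3.996e9
SNR_dB = 10*log10(3.996e9) = 96.0 dB

96.0 dB


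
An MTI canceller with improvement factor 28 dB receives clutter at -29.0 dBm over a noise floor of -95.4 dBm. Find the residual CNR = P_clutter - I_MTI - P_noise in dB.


CNR = -29.0 - 28 - (-95.4) = 38.4 dB

38.4 dB


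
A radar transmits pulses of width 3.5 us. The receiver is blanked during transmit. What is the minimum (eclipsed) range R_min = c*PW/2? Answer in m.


R_min = 3e8 * 3.5e-6 / 2 = 525.0 m

525.0 m


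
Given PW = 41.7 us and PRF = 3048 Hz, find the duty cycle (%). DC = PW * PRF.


DC = 41.7e-6 * 3048 * 100 = 12.71%

12.71%


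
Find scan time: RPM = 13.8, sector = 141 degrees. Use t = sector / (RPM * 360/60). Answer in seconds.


t = 141 / (13.8 * 360) * 60 = 1.7 s

1.7 s


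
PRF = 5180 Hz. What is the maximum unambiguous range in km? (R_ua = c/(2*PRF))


R_ua = 3e8 / (2 * 5180) = 28957.5 m = 29.0 km

29.0 km


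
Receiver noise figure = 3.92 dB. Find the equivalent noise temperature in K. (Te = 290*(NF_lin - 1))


NF_lin = 10^(3.92/10) = 2.466039
Te = 290 * (2.466039 - 1) = 425.2 K

425.2 K


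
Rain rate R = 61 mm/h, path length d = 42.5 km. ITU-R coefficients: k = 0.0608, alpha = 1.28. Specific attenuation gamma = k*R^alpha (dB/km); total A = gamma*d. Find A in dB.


gamma = 0.0608 * 61^1.28 = 11.725349 dB/km
A = 11.725349 * 42.5 = 498.33 dB

498.33 dB


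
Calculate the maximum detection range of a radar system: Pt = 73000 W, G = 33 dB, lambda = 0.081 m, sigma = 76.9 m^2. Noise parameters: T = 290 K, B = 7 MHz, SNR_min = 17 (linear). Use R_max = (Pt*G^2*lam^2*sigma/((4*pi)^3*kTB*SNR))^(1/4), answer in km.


G_lin = 10^(33/10) = 1995.262315
R^4 = 73000 * 1995.262315^2 * 0.081^2 * 76.9 / ((4*pi)^3 * 1.38e-23 * 290 * 7000000.0 * 17)
R^4 = 1.55155e20 m^4
R_max = (1.55155e20)^(1/4) = 111607.0 m = 111.6 km

111.6 km


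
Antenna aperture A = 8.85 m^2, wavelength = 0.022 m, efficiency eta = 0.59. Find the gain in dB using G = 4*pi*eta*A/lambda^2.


G_linear = 4*pi*0.59*8.85/0.022^2 = 135568.81
G_dB = 10*log10(135568.81) = 51.3 dB

51.3 dB


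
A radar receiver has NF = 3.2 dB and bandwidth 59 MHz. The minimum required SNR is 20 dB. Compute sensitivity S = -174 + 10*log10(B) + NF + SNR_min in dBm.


10*log10(59000000.0) = 77.71
S = -174 + 77.71 + 3.2 + 20 = -73.1 dBm

-73.1 dBm


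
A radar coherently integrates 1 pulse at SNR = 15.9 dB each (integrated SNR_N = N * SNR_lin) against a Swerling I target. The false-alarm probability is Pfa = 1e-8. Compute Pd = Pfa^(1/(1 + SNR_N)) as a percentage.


SNR_lin = 10^(15.9/10) = 38.90451
SNR_N = 1 * 38.90451 = 38.90451
1/(1 + SNR_N) = 1/39.90451 = 0.0250598
Pd = (1e-8)^0.0250598 = 0.63026
Pd = 63.0%

63.0%


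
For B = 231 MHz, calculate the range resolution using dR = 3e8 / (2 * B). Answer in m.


dR = 3e8 / (2 * 231000000.0) = 0.65 m

0.65 m


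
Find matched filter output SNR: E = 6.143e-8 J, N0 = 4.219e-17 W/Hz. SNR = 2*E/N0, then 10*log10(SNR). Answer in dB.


SNR_lin = 2 * 6.143e-8 / 4.219e-17 = 2.912e9
SNR_dB = 10*log10(2.912e9) = 94.6 dB

94.6 dB


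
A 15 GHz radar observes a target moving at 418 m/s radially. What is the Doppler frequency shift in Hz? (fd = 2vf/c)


fd = 2 * 418 * 15000000000.0 / 3e8 = 41800.0 Hz

41800.0 Hz


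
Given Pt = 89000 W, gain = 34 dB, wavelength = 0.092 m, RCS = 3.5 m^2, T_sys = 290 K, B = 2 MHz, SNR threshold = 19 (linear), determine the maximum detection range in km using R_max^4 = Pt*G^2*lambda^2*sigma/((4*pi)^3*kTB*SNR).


G_lin = 10^(34/10) = 2511.886432
R^4 = 89000 * 2511.886432^2 * 0.092^2 * 3.5 / ((4*pi)^3 * 1.38e-23 * 290 * 2000000.0 * 19)
R^4 = 5.51243e19 m^4
R_max = (5.51243e19)^(1/4) = 86166.0 m = 86.2 km

86.2 km


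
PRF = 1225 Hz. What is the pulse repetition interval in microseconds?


PRI = 1/1225 = 0.0008163265 s = 816.3 us

816.3 us


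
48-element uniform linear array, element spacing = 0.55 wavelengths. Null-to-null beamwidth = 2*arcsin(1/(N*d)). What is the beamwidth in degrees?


1/(N*d) = 1/(48*0.55) = 0.037879
BW = 2*arcsin(0.037879) = 4.3 degrees

4.3 degrees


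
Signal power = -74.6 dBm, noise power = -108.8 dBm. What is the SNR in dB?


SNR = -74.6 - (-108.8) = 34.2 dB

34.2 dB


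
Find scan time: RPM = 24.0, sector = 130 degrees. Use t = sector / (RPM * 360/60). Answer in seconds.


t = 130 / (24.0 * 360) * 60 = 0.9 s

0.9 s
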